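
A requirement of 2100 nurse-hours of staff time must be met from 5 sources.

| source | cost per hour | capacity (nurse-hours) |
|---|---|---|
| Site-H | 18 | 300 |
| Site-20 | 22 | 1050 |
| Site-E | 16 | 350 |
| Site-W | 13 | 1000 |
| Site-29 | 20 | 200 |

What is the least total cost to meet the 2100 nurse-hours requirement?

Cheapest first:
Site-W at 13: take all 1000 nurse-hours ; 1100 still needed.
Site-E at 16: take all 350 nurse-hours ; 750 still needed.
Take 300 from Site-H at 18 ; need 450 more.
Take 200 from Site-29 at 20 ; need 250 more.
Site-20 (22): take the remaining 250 ; done.
Cost = 1000×13 + 350×16 + 300×18 + 200×20 + 250×22 = 33500.

33500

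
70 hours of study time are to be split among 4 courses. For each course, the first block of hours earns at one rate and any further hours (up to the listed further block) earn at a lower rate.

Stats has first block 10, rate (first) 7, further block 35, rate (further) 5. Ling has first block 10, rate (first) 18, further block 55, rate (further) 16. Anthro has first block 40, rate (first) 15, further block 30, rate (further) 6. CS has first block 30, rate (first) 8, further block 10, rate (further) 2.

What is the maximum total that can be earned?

1135

Rank every tier by rate: Ling/T1 18 > Ling/T2 16 > Anthro/T1 15 > CS/T1 8 > Stats/T1 7 > Anthro/T2 6 > Stats/T2 5 > CS/T2 2.
Ling/T1 (18): +10 — 60 left.
Ling/T2 (16): +55 — 5 left.
Anthro T1 at 15: only 5 left, fill 5.
Total = 18×10 + 16×55 + 15×5 = 1135.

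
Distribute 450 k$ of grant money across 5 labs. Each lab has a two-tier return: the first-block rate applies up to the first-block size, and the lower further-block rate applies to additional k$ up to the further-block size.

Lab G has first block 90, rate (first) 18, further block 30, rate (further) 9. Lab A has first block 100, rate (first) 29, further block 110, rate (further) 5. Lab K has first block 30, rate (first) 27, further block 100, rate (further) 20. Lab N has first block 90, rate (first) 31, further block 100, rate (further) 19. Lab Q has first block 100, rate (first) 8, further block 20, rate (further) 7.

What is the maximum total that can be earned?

10940

Rank every tier by rate: Lab N/T1 31 > Lab A/T1 29 > Lab K/T1 27 > Lab K/T2 20 > Lab N/T2 19 > Lab G/T1 18 > Lab G/T2 9 > Lab Q/T1 8 > Lab Q/T2 7 > Lab A/T2 5.
Lab N/T1 (31): +90 — 360 left.
Fill Lab A T1 block (100 at 29) — 260 left.
Lab K/T1 (27): +30 — 230 left.
Lab K/T2 (20): +100 — 130 left.
Lab N/T2 (19): +100 — 30 left.
Lab G T1 at 18: only 30 left, fill 30.
Total = 31×90 + 29×100 + 27×30 + 20×100 + 19×100 + 18×30 = 10940.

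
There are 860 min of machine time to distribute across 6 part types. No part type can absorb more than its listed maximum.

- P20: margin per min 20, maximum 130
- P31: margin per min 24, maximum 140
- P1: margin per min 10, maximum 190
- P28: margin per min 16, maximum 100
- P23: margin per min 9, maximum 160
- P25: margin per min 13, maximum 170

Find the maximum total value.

12840

Rank by margin per min: P31 24 > P20 20 > P28 16 > P25 13 > P1 10 > P23 9.
Give P31 140 to hit its cap of 140 → 720 left.
Give P20 130 to hit its cap of 130 → 590 left.
P28 takes 100 to reach its cap of 100 → 490 left.
Give P25 170 to hit its cap of 170 → 320 left.
P1 takes 190 to reach its cap of 190 → 130 left.
P23 has room for 160 but only 130 remain, so it gets 130.
Total = 20×130 + 24×140 + 10×190 + 16×100 + 9×130 + 13×170 = 12840.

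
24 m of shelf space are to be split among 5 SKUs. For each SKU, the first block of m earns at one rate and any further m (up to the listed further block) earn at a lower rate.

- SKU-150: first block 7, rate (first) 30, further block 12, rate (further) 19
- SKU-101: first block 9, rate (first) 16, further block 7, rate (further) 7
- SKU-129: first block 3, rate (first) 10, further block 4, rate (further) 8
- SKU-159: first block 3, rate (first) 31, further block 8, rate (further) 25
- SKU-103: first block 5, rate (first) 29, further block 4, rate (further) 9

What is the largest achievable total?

Treat each block as its own option and order by rate: SKU-159/first 31 > SKU-150/first 30 > SKU-103/first 29 > SKU-159/second 25 > SKU-150/second 19 > SKU-101/first 16 > SKU-129/first 10 > SKU-103/second 9 > SKU-129/second 8 > SKU-101/second 7.
SKU-159/first (31): +3 → 21 left.
SKU-150 first at 30: fill all 7 → 14 left.
Fill SKU-103 first block (5 at 29) → 9 left.
SKU-159 second at 25: fill all 8 → 1 left.
SKU-150 second at 19: only 1 left, fill 1.
Total = 31×3 + 30×7 + 29×5 + 25×8 + 19×1 = 667.

667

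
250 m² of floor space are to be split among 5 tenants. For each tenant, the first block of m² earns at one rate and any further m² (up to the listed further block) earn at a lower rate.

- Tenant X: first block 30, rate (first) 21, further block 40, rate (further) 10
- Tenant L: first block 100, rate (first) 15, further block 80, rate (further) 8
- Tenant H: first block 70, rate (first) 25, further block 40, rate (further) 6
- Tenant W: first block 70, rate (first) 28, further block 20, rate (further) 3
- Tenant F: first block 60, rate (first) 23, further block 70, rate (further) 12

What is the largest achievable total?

6020

Rank every tier by rate: Tenant W/T1 28 > Tenant H/T1 25 > Tenant F/T1 23 > Tenant X/T1 21 > Tenant L/T1 15 > Tenant F/T2 12 > Tenant X/T2 10 > Tenant L/T2 8 > Tenant H/T2 6 > Tenant W/T2 3.
Fill Tenant W T1 block (70 at 28) ; 180 left.
Tenant H T1 at 25: fill all 70 ; 110 left.
Fill Tenant F T1 block (60 at 23) ; 50 left.
Tenant X T1 at 21: fill all 30 ; 20 left.
20 remain; put them into Tenant L T1 at 15.
Total = 28×70 + 25×70 + 23×60 + 21×30 + 15×20 = 6020.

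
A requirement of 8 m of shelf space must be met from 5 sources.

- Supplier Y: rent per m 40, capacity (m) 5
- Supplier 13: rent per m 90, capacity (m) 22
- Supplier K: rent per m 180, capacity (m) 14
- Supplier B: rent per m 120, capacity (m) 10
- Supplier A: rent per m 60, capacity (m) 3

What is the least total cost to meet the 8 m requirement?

380

Cheapest first:
Supplier Y at 40: take all 5 m ; 3 still needed.
Supplier A at 60: take all 3 m ; 0 still needed.
Supplier 13, Supplier B, Supplier K: unused.
Cost = 5×40 + 3×60 = 380.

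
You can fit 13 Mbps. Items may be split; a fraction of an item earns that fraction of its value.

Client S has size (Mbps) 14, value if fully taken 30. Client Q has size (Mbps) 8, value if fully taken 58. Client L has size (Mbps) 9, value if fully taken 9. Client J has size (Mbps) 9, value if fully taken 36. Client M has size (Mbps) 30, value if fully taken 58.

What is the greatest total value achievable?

78

Rank by value-to-size ratio: Client Q 58/8≈7.25, Client J 36/9≈4, Client S 30/14≈2.14, Client M 58/30≈1.93, Client L 9/9≈1.
Take all of Client Q (8 Mbps, value 58) → 5 Mbps left.
Fill the last 5 Mbps with part of Client J: 5/9 of it earns 20.
Total value = 78.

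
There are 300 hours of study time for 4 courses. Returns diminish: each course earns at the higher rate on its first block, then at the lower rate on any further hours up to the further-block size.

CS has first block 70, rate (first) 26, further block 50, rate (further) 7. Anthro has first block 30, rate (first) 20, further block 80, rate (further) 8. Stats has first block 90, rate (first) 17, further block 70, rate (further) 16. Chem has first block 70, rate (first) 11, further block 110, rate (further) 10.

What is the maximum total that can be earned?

5510

Rank every tier by rate: CS/T1 26 > Anthro/T1 20 > Stats/T1 17 > Stats/T2 16 > Chem/T1 11 > Chem/T2 10 > Anthro/T2 8 > CS/T2 7.
CS/T1 (26): +70 → 230 left.
Fill Anthro T1 block (30 at 20) → 200 left.
Fill Stats T1 block (90 at 17) → 110 left.
Stats/T2 (16): +70 → 40 left.
40 remain; put them into Chem T1 at 11.
Total = 26×70 + 20×30 + 17×90 + 16×70 + 11×40 = 5510.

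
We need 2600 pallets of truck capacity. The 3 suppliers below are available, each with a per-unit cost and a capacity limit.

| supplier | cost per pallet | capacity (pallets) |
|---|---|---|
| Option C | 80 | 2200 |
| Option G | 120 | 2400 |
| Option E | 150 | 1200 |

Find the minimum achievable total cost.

Fill from the cheapest supplier first.
Option C (80): use full 2200 ; 400 pallets to go.
Option G (120): take the remaining 400 ; done.
Option E: unused.
Cost = 2200×80 + 400×120 = 224000.

224000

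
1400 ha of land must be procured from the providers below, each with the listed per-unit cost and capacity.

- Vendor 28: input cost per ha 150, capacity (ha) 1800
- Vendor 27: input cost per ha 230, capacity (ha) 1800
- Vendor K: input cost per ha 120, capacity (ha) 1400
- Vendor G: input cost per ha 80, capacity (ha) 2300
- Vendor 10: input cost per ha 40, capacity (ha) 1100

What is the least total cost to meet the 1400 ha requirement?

Cheapest first:
Take 1100 from Vendor 10 at 40 → need 300 more.
Vendor G at 80: take 300 of its 2300 → requirement met.
Vendor K, Vendor 28, Vendor 27: unused.
Cost = 1100×40 + 300×80 = 68000.

68000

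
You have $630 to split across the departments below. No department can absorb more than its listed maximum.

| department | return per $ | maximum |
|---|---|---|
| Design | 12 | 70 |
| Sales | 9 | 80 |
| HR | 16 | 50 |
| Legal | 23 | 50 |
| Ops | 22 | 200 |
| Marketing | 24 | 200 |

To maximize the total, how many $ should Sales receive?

Highest return per $ first: Marketing 24 > Legal 23 > Ops 22 > HR 16 > Design 12 > Sales 9.
Marketing takes 200 to reach its cap of 200 ; 430 left.
Legal takes 50 to reach its cap of 50 ; 380 left.
Ops: +200 to 200 (cap) ; 180 left.
Give HR 50 to hit its cap of 50 ; 130 left.
Design takes 70 to reach its cap of 70 ; 60 left.
Only 60 left; Sales takes them to reach 60.

60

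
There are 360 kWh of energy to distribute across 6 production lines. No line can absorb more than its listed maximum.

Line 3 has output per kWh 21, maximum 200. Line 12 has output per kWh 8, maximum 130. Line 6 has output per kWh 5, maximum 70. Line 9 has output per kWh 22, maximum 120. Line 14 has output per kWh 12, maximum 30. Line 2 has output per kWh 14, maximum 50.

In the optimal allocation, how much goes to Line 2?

Order the production lines by output per kWh: Line 9 22 > Line 3 21 > Line 2 14 > Line 14 12 > Line 12 8 > Line 6 5.
Line 9 takes 120 to reach its cap of 120 — 240 left.
Line 3 takes 200 to reach its cap of 200 — 40 left.
Line 2 has room for 50 but only 40 remain, so it gets 40.

40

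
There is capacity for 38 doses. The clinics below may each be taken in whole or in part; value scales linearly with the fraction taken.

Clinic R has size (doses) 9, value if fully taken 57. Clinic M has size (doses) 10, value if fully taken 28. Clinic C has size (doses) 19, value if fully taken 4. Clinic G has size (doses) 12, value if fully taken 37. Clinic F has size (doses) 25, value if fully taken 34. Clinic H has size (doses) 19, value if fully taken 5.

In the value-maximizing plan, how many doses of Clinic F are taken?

Best value per unit of size first: Clinic R 57/9≈6.33, Clinic G 37/12≈3.08, Clinic M 28/10≈2.8, Clinic F 34/25≈1.36, Clinic H 5/19≈0.263, Clinic C 4/19≈0.211.
All 9 doses of Clinic R fit (value 57) — 29 remain.
Take all of Clinic G (12 doses, value 37) — 17 doses left.
Clinic M: take in full, 10 doses for value 28 — 7 left.
7 doses left: a 7/25 share of Clinic F gives 34×7/25 = 9.52.

7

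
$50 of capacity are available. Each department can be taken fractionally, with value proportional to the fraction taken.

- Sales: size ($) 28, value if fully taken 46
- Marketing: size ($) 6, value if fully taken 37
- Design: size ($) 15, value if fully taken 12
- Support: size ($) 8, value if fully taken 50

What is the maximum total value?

Best value per unit of size first: Support 50/8≈6.25, Marketing 37/6≈6.17, Sales 46/28≈1.64, Design 12/15≈0.8.
Take all of Support (8 $, value 50) → 42 $ left.
Take all of Marketing (6 $, value 37) → 36 $ left.
Sales: take in full, 28 $ for value 46 → 8 left.
8 $ left: a 8/15 share of Design gives 12×8/15 = 6.4.
Total value = 139.4.

139.4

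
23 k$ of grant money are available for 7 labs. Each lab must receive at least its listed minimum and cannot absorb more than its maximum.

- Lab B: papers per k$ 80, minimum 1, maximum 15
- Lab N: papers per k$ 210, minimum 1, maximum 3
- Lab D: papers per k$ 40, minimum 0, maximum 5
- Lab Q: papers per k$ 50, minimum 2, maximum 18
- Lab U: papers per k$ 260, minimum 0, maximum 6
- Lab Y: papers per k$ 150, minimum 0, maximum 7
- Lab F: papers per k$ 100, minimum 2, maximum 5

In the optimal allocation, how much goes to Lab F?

Meeting every minimum uses 1+1+0+2+0+0+2 = 6 k$, leaving 17.
Order the labs by papers per k$: Lab U 260 > Lab N 210 > Lab Y 150 > Lab F 100 > Lab B 80 > Lab Q 50 > Lab D 40.
Give Lab U 6 more to hit its cap of 6 → 11 left.
Lab N: +2 to 3 (cap) → 9 left.
Lab Y takes 7 more to reach its cap of 7 → 2 left.
Lab F has room for 3 more but only 2 remain, so it gets 4.

4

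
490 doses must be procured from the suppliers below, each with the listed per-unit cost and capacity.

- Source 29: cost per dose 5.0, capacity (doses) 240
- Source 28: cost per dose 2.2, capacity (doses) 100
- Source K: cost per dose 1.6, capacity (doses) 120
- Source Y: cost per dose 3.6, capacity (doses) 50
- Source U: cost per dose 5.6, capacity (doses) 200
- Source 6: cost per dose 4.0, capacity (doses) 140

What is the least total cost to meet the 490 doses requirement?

Fill from the cheapest supplier first.
Take 120 from Source K at 1.6 → need 370 more.
Take 100 from Source 28 at 2.2 → need 270 more.
Source Y at 3.6: take all 50 doses → 220 still needed.
Source 6 at 4.0: take all 140 doses → 80 still needed.
Source 29 at 5.0: take 80 of its 240 → requirement met.
Source U: unused.
Cost = 120×1.6 + 100×2.2 + 50×3.6 + 140×4.0 + 80×5.0 = 1552.

1552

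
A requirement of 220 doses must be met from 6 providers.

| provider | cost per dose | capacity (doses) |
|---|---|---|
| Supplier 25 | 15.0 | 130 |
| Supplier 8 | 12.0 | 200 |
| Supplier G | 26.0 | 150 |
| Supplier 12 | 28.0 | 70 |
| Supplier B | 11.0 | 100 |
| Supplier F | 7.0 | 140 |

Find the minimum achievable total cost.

1860

Cheapest first:
Supplier F at 7.0: take all 140 doses ; 80 still needed.
Supplier B (11.0): take the remaining 80 ; done.
Supplier 8, Supplier 25, Supplier G, Supplier 12: unused.
Cost = 140×7.0 + 80×11.0 = 1860.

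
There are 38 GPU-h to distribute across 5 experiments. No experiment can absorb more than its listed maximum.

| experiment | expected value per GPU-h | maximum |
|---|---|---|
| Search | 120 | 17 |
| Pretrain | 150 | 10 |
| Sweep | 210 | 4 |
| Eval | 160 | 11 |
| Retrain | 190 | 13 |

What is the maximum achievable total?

Highest expected value per GPU-h first: Sweep 210 > Retrain 190 > Eval 160 > Pretrain 150 > Search 120.
Sweep: +4 to 4 (cap) → 34 left.
Retrain takes 13 to reach its cap of 13 → 21 left.
Eval takes 11 to reach its cap of 11 → 10 left.
Pretrain takes 10 to reach its cap of 10 → 0 left.
Total = 150×10 + 210×4 + 160×11 + 190×13 = 6570.

6570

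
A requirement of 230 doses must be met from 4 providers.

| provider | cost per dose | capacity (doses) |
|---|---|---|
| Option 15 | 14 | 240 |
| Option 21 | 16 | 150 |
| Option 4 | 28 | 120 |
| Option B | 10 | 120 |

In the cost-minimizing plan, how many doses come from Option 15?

110

Use providers in increasing cost order.
Take 120 from Option B at 10 — need 110 more.
Take 110 from Option 15 at 14 to finish.
Option 21, Option 4: unused.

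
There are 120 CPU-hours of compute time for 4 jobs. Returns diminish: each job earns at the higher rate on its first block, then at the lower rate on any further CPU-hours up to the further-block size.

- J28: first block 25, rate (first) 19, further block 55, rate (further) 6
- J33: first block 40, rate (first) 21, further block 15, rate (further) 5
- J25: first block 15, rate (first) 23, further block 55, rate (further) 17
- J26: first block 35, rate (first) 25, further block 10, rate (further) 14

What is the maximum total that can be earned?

2620

Treat each block as its own option and order by rate: J26/tier1 25 > J25/tier1 23 > J33/tier1 21 > J28/tier1 19 > J25/tier2 17 > J26/tier2 14 > J28/tier2 6 > J33/tier2 5.
J26 tier1 at 25: fill all 35 ; 85 left.
J25/tier1 (23): +15 ; 70 left.
J33/tier1 (21): +40 ; 30 left.
J28/tier1 (19): +25 ; 5 left.
5 remain; put them into J25 tier2 at 17.
Total = 25×35 + 23×15 + 21×40 + 19×25 + 17×5 = 2620.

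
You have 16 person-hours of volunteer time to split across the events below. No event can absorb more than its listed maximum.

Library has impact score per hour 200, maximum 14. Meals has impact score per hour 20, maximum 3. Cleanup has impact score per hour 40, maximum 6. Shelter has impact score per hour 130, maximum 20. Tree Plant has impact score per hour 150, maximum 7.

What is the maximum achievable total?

Order the events by impact score per hour: Library 200 > Tree Plant 150 > Shelter 130 > Cleanup 40 > Meals 20.
Library takes 14 to reach its cap of 14 ; 2 left.
Only 2 left; Tree Plant takes them to reach 2.
Total = 200×14 + 150×2 = 3100.

3100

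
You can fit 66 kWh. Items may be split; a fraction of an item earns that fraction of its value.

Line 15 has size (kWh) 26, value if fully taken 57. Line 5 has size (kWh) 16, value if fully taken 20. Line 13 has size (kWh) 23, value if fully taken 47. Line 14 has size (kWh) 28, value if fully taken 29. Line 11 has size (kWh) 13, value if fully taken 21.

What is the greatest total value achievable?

130

Rank by value-to-size ratio: Line 15 57/26≈2.19, Line 13 47/23≈2.04, Line 11 21/13≈1.62, Line 5 20/16≈1.25, Line 14 29/28≈1.04.
Take all of Line 15 (26 kWh, value 57) ; 40 kWh left.
Line 13: take in full, 23 kWh for value 47 ; 17 left.
Line 11: take in full, 13 kWh for value 21 ; 4 left.
Fill the last 4 kWh with part of Line 5: 4/16 of it earns 5.
Total value = 130.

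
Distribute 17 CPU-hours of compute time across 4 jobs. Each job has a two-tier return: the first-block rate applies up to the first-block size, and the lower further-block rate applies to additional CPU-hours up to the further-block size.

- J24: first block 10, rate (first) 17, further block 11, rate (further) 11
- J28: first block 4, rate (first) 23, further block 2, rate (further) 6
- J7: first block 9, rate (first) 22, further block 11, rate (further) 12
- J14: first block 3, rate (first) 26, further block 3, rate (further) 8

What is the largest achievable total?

385

Treat each block as its own option and order by rate: J14/tier1 26 > J28/tier1 23 > J7/tier1 22 > J24/tier1 17 > J7/tier2 12 > J24/tier2 11 > J14/tier2 8 > J28/tier2 6.
J14/tier1 (26): +3 → 14 left.
J28 tier1 at 23: fill all 4 → 10 left.
J7/tier1 (22): +9 → 1 left.
J24/tier1: +1 of 10 at 17; pool empty.
Total = 26×3 + 23×4 + 22×9 + 17×1 = 385.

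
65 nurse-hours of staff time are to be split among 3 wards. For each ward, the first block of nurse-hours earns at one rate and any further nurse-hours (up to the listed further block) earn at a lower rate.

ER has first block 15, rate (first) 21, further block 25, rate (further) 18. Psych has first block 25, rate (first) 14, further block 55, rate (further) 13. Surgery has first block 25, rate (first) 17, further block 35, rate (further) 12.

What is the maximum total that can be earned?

Treat each block as its own option and order by rate: ER/first 21 > ER/second 18 > Surgery/first 17 > Psych/first 14 > Psych/second 13 > Surgery/second 12.
ER/first (21): +15 → 50 left.
ER/second (18): +25 → 25 left.
Fill Surgery first block (25 at 17) → 0 left.
Total = 21×15 + 18×25 + 17×25 = 1190.

1190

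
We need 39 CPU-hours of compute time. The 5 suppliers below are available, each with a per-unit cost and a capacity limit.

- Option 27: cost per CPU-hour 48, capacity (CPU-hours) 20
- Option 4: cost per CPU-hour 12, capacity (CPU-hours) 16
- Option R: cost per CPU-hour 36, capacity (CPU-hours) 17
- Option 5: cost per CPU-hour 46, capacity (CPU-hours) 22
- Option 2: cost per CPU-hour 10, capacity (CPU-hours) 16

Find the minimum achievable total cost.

Fill from the cheapest supplier first.
Option 2 (10): use full 16 → 23 CPU-hours to go.
Take 16 from Option 4 at 12 → need 7 more.
Option R at 36: take 7 of its 17 → requirement met.
Option 5, Option 27: unused.
Cost = 16×10 + 16×12 + 7×36 = 604.

604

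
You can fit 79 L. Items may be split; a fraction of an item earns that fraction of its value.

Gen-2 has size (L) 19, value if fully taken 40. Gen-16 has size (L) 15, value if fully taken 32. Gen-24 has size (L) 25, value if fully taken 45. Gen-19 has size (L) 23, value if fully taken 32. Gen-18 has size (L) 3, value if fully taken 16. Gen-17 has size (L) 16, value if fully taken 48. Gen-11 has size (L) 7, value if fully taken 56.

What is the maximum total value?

Rank by value-to-size ratio: Gen-11 56/7≈8, Gen-18 16/3≈5.33, Gen-17 48/16≈3, Gen-16 32/15≈2.13, Gen-2 40/19≈2.11, Gen-24 45/25≈1.8, Gen-19 32/23≈1.39.
All 7 L of Gen-11 fit (value 56) — 72 remain.
All 3 L of Gen-18 fit (value 16) — 69 remain.
All 16 L of Gen-17 fit (value 48) — 53 remain.
Take all of Gen-16 (15 L, value 32) — 38 L left.
Take all of Gen-2 (19 L, value 40) — 19 L left.
19 L left: a 19/25 share of Gen-24 gives 45×19/25 = 34.2.
Total value = 226.2.

226.2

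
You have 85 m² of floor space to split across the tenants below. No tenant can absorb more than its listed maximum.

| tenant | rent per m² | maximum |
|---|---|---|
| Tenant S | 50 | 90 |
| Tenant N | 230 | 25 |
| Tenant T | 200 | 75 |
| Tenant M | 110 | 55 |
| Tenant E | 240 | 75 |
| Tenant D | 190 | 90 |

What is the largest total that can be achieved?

20300

Order the tenants by rent per m²: Tenant E 240 > Tenant N 230 > Tenant T 200 > Tenant D 190 > Tenant M 110 > Tenant S 50.
Give Tenant E 75 to hit its cap of 75 — 10 left.
Tenant N has room for 25 but only 10 remain, so it gets 10.
Total = 230×10 + 240×75 = 20300.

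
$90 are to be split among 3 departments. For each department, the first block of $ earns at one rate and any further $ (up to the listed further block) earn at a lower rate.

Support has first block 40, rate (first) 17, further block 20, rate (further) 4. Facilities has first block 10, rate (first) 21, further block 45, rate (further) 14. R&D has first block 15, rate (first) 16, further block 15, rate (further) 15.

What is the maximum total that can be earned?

1495

Rank every tier by rate: Facilities/T1 21 > Support/T1 17 > R&D/T1 16 > R&D/T2 15 > Facilities/T2 14 > Support/T2 4.
Fill Facilities T1 block (10 at 21) → 80 left.
Support/T1 (17): +40 → 40 left.
R&D/T1 (16): +15 → 25 left.
Fill R&D T2 block (15 at 15) → 10 left.
Facilities/T2: +10 of 45 at 14; pool empty.
Total = 21×10 + 17×40 + 16×15 + 15×15 + 14×10 = 1495.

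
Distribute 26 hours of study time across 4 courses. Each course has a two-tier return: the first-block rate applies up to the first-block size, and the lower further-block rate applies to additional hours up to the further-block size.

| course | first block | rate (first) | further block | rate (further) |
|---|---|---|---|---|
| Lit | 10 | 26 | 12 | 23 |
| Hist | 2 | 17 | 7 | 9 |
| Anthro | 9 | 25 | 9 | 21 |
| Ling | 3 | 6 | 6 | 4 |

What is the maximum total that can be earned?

646

Treat each block as its own option and order by rate: Lit/first 26 > Anthro/first 25 > Lit/second 23 > Anthro/second 21 > Hist/first 17 > Hist/second 9 > Ling/first 6 > Ling/second 4.
Fill Lit first block (10 at 26) → 16 left.
Fill Anthro first block (9 at 25) → 7 left.
Lit/second: +7 of 12 at 23; pool empty.
Total = 26×10 + 25×9 + 23×7 = 646.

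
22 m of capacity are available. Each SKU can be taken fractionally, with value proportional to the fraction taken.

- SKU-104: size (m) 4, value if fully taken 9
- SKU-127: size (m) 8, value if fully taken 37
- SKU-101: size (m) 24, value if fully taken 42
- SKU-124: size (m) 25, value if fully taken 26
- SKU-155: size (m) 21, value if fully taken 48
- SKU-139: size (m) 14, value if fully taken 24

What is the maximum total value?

Sort by value density: SKU-127 37/8≈4.62, SKU-155 48/21≈2.29, SKU-104 9/4≈2.25, SKU-101 42/24≈1.75, SKU-139 24/14≈1.71, SKU-124 26/25≈1.04.
All 8 m of SKU-127 fit (value 37) → 14 remain.
Fill the last 14 m with part of SKU-155: 14/21 of it earns 32.
Total value = 69.

69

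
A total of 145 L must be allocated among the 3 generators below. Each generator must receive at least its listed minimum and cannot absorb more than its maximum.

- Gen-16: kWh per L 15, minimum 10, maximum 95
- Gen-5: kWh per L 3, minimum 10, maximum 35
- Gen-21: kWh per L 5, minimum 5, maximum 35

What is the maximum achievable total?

1645

Meeting every minimum uses 10+10+5 = 25 L, leaving 120.
Highest kWh per L first: Gen-16 15 > Gen-21 5 > Gen-5 3.
Gen-16: +85 to 95 (cap) — 35 left.
Give Gen-21 30 more to hit its cap of 35 — 5 left.
Gen-5: +5 (room for 25) → 15. Pool exhausted.
Total = 15×95 + 3×15 + 5×35 = 1645.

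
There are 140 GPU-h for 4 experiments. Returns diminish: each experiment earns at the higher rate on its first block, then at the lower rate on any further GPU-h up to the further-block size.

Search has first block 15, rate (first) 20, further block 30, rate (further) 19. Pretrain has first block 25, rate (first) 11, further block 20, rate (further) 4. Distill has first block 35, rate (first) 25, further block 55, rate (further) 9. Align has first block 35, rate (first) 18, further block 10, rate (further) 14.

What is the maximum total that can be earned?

2680

Rank every tier by rate: Distill/T1 25 > Search/T1 20 > Search/T2 19 > Align/T1 18 > Align/T2 14 > Pretrain/T1 11 > Distill/T2 9 > Pretrain/T2 4.
Distill T1 at 25: fill all 35 → 105 left.
Fill Search T1 block (15 at 20) → 90 left.
Search/T2 (19): +30 → 60 left.
Align T1 at 18: fill all 35 → 25 left.
Fill Align T2 block (10 at 14) → 15 left.
Pretrain T1 at 11: only 15 left, fill 15.
Total = 25×35 + 20×15 + 19×30 + 18×35 + 14×10 + 11×15 = 2680.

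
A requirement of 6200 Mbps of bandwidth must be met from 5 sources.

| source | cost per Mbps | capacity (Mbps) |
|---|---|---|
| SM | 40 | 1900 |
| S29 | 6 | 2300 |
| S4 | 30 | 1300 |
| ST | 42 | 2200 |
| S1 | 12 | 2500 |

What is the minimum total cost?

86800

Cheapest first:
S29 at 6: take all 2300 Mbps → 3900 still needed.
S1 at 12: take all 2500 Mbps → 1400 still needed.
S4 at 30: take all 1300 Mbps → 100 still needed.
Take 100 from SM at 40 to finish.
ST: unused.
Cost = 2300×6 + 2500×12 + 1300×30 + 100×40 = 86800.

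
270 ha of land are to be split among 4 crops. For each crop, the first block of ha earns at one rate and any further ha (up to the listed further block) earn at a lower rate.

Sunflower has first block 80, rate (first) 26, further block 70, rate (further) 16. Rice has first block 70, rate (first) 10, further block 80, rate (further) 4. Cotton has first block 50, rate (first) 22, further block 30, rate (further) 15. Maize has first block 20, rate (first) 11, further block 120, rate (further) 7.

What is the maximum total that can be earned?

Order all 8 blocks by rate: Sunflower/T1 26 > Cotton/T1 22 > Sunflower/T2 16 > Cotton/T2 15 > Maize/T1 11 > Rice/T1 10 > Maize/T2 7 > Rice/T2 4.
Sunflower/T1 (26): +80 — 190 left.
Cotton/T1 (22): +50 — 140 left.
Sunflower/T2 (16): +70 — 70 left.
Cotton T2 at 15: fill all 30 — 40 left.
Maize/T1 (11): +20 — 20 left.
Rice T1 at 10: only 20 left, fill 20.
Total = 26×80 + 22×50 + 16×70 + 15×30 + 11×20 + 10×20 = 5170.

5170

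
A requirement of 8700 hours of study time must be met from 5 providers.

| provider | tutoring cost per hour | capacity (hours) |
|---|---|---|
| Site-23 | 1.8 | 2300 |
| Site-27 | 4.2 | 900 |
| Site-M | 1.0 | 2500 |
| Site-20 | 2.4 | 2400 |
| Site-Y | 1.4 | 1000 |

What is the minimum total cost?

15900

Use providers in increasing cost order.
Site-M (1.0): use full 2500 — 6200 hours to go.
Take 1000 from Site-Y at 1.4 — need 5200 more.
Site-23 (1.8): use full 2300 — 2900 hours to go.
Site-20 at 2.4: take all 2400 hours — 500 still needed.
Take 500 from Site-27 at 4.2 to finish.
Cost = 2500×1.0 + 1000×1.4 + 2300×1.8 + 2400×2.4 + 500×4.2 = 15900.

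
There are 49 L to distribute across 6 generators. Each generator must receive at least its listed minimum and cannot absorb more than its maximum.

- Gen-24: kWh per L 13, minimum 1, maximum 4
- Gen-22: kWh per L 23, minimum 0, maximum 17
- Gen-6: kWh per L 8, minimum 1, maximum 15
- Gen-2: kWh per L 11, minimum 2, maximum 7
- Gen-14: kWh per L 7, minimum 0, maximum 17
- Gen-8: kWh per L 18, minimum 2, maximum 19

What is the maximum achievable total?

Meeting every minimum uses 1+0+1+2+0+2 = 6 L, leaving 43.
Rank by kWh per L: Gen-22 23 > Gen-8 18 > Gen-24 13 > Gen-2 11 > Gen-6 8 > Gen-14 7.
Give Gen-22 17 more to hit its cap of 17 ; 26 left.
Give Gen-8 17 more to hit its cap of 19 ; 9 left.
Gen-24 takes 3 more to reach its cap of 4 ; 6 left.
Gen-2 takes 5 more to reach its cap of 7 ; 1 left.
Only 1 left; Gen-6 takes them to reach 2.
Total = 13×4 + 23×17 + 8×2 + 11×7 + 18×19 = 878.

878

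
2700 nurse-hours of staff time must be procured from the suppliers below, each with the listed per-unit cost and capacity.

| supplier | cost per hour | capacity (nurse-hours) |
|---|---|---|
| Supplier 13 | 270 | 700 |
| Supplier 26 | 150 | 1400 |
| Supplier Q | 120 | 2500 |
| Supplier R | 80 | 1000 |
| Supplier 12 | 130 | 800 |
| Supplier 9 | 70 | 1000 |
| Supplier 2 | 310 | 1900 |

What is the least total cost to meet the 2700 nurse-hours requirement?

234000

Cheapest first:
Supplier 9 (70): use full 1000 — 1700 nurse-hours to go.
Supplier R at 80: take all 1000 nurse-hours — 700 still needed.
Supplier Q at 120: take 700 of its 2500 — requirement met.
Supplier 12, Supplier 26, Supplier 13, Supplier 2: unused.
Cost = 1000×70 + 1000×80 + 700×120 = 234000.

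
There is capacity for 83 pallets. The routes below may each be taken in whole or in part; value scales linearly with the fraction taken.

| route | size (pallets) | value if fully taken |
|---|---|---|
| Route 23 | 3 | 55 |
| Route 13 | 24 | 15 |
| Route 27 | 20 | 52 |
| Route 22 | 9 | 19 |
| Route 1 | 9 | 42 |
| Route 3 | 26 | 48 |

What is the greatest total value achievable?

226

Rank by value-to-size ratio: Route 23 55/3≈18.3, Route 1 42/9≈4.67, Route 27 52/20≈2.6, Route 22 19/9≈2.11, Route 3 48/26≈1.85, Route 13 15/24≈0.625.
All 3 pallets of Route 23 fit (value 55) ; 80 remain.
Take all of Route 1 (9 pallets, value 42) ; 71 pallets left.
Route 27: take in full, 20 pallets for value 52 ; 51 left.
Take all of Route 22 (9 pallets, value 19) ; 42 pallets left.
Take all of Route 3 (26 pallets, value 48) ; 16 pallets left.
16 pallets left: a 16/24 share of Route 13 gives 15×16/24 = 10.
Total value = 226.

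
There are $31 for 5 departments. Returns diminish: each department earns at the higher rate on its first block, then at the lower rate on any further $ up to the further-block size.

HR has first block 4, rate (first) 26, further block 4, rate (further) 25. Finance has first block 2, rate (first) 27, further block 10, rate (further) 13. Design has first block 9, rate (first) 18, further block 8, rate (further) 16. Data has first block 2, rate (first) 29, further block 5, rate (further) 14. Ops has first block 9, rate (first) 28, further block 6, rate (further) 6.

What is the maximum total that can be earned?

746

Order all 10 blocks by rate: Data/first 29 > Ops/first 28 > Finance/first 27 > HR/first 26 > HR/second 25 > Design/first 18 > Design/second 16 > Data/second 14 > Finance/second 13 > Ops/second 6.
Fill Data first block (2 at 29) — 29 left.
Ops/first (28): +9 — 20 left.
Finance first at 27: fill all 2 — 18 left.
HR/first (26): +4 — 14 left.
HR/second (25): +4 — 10 left.
Design/first (18): +9 — 1 left.
1 remain; put them into Design second at 16.
Total = 29×2 + 28×9 + 27×2 + 26×4 + 25×4 + 18×9 + 16×1 = 746.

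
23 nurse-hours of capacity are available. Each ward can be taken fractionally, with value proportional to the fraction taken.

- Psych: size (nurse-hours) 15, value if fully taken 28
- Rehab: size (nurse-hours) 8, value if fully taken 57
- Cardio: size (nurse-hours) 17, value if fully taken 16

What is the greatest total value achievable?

85

Sort by value density: Rehab 57/8≈7.12, Psych 28/15≈1.87, Cardio 16/17≈0.941.
All 8 nurse-hours of Rehab fit (value 57) ; 15 remain.
Take all of Psych (15 nurse-hours, value 28) ; 0 nurse-hours left.
Total value = 85.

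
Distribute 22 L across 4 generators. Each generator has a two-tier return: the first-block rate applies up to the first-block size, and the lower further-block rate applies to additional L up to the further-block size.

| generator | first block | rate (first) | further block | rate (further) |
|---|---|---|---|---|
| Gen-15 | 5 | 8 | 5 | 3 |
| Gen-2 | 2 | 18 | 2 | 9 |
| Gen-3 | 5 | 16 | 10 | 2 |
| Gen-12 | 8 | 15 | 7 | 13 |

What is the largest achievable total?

327

Rank every tier by rate: Gen-2/tier1 18 > Gen-3/tier1 16 > Gen-12/tier1 15 > Gen-12/tier2 13 > Gen-2/tier2 9 > Gen-15/tier1 8 > Gen-15/tier2 3 > Gen-3/tier2 2.
Gen-2 tier1 at 18: fill all 2 — 20 left.
Gen-3/tier1 (16): +5 — 15 left.
Gen-12/tier1 (15): +8 — 7 left.
Gen-12/tier2 (13): +7 — 0 left.
Total = 18×2 + 16×5 + 15×8 + 13×7 = 327.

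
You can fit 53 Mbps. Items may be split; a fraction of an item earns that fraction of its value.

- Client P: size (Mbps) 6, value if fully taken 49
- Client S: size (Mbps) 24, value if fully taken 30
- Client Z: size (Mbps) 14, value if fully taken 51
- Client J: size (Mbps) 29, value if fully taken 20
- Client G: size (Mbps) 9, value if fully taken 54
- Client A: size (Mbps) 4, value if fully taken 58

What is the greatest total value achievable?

237

Rank by value-to-size ratio: Client A 58/4≈14.5, Client P 49/6≈8.17, Client G 54/9≈6, Client Z 51/14≈3.64, Client S 30/24≈1.25, Client J 20/29≈0.69.
All 4 Mbps of Client A fit (value 58) — 49 remain.
All 6 Mbps of Client P fit (value 49) — 43 remain.
Take all of Client G (9 Mbps, value 54) — 34 Mbps left.
Take all of Client Z (14 Mbps, value 51) — 20 Mbps left.
Only 20 Mbps remain; take 20/24 of Client S for value 30×20/24 = 25.
Total value = 237.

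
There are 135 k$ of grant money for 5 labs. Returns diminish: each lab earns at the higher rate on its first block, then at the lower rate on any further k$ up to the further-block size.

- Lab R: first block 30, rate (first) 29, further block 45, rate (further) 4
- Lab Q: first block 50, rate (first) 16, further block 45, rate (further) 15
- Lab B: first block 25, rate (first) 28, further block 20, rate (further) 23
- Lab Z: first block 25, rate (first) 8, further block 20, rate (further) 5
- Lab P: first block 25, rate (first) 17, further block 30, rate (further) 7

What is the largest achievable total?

3015

Rank every tier by rate: Lab R/first 29 > Lab B/first 28 > Lab B/second 23 > Lab P/first 17 > Lab Q/first 16 > Lab Q/second 15 > Lab Z/first 8 > Lab P/second 7 > Lab Z/second 5 > Lab R/second 4.
Lab R first at 29: fill all 30 — 105 left.
Fill Lab B first block (25 at 28) — 80 left.
Lab B second at 23: fill all 20 — 60 left.
Lab P first at 17: fill all 25 — 35 left.
Lab Q/first: +35 of 50 at 16; pool empty.
Total = 29×30 + 28×25 + 23×20 + 17×25 + 16×35 = 3015.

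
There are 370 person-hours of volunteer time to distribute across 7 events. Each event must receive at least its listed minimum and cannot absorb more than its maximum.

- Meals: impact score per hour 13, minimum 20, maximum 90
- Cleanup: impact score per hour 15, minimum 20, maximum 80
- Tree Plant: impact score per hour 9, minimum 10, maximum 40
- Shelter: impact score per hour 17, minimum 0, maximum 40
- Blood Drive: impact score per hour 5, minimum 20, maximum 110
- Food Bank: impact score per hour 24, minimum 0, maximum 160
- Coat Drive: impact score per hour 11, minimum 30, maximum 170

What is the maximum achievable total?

6630

Meeting every minimum uses 20+20+10+0+20+0+30 = 100 person-hours, leaving 270.
Rank by impact score per hour: Food Bank 24 > Shelter 17 > Cleanup 15 > Meals 13 > Coat Drive 11 > Tree Plant 9 > Blood Drive 5.
Food Bank takes 160 more to reach its cap of 160 → 110 left.
Shelter: +40 to 40 (cap) → 70 left.
Cleanup: +60 to 80 (cap) → 10 left.
Meals: +10 (room for 70) → 30. Pool exhausted.
Total = 13×30 + 15×80 + 9×10 + 17×40 + 5×20 + 24×160 + 11×30 = 6630.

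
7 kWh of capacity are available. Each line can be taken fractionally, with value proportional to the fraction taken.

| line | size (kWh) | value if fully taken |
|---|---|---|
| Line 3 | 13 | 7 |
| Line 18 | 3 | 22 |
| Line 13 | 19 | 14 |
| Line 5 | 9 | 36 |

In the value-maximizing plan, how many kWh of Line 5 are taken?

4

Sort by value density: Line 18 22/3≈7.33, Line 5 36/9≈4, Line 13 14/19≈0.737, Line 3 7/13≈0.538.
Take all of Line 18 (3 kWh, value 22) → 4 kWh left.
Fill the last 4 kWh with part of Line 5: 4/9 of it earns 16.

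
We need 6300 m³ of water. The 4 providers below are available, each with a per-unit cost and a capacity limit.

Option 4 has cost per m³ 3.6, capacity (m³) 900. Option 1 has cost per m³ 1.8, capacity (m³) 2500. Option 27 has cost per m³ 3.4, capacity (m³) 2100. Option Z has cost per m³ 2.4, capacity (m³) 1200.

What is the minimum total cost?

16320

Use providers in increasing cost order.
Option 1 at 1.8: take all 2500 m³ — 3800 still needed.
Take 1200 from Option Z at 2.4 — need 2600 more.
Take 2100 from Option 27 at 3.4 — need 500 more.
Take 500 from Option 4 at 3.6 to finish.
Cost = 2500×1.8 + 1200×2.4 + 2100×3.4 + 500×3.6 = 16320.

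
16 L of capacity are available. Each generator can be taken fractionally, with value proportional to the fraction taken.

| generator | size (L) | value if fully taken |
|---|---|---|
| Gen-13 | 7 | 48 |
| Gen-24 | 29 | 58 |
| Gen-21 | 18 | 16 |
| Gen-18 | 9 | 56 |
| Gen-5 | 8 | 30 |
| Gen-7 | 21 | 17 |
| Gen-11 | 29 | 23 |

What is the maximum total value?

Sort by value density: Gen-13 48/7≈6.86, Gen-18 56/9≈6.22, Gen-5 30/8≈3.75, Gen-24 58/29≈2, Gen-21 16/18≈0.889, Gen-7 17/21≈0.81, Gen-11 23/29≈0.793.
All 7 L of Gen-13 fit (value 48) ; 9 remain.
Gen-18: take in full, 9 L for value 56 ; 0 left.
Total value = 104.

104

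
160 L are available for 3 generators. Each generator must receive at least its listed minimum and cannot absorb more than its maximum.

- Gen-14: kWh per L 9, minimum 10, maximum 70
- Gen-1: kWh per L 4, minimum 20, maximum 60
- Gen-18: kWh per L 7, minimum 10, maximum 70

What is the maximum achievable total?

1200

Meeting every minimum uses 10+20+10 = 40 L, leaving 120.
Highest kWh per L first: Gen-14 9 > Gen-18 7 > Gen-1 4.
Gen-14 takes 60 more to reach its cap of 70 — 60 left.
Give Gen-18 60 more to hit its cap of 70 — 0 left.
Total = 9×70 + 4×20 + 7×70 = 1200.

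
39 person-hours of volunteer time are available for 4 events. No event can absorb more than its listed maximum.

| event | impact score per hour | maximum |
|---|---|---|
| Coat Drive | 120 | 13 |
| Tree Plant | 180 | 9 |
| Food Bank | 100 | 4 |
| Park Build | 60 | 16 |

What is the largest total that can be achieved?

Rank by impact score per hour: Tree Plant 180 > Coat Drive 120 > Food Bank 100 > Park Build 60.
Tree Plant takes 9 to reach its cap of 9 — 30 left.
Coat Drive: +13 to 13 (cap) — 17 left.
Give Food Bank 4 to hit its cap of 4 — 13 left.
Park Build has room for 16 but only 13 remain, so it gets 13.
Total = 120×13 + 180×9 + 100×4 + 60×13 = 4360.

4360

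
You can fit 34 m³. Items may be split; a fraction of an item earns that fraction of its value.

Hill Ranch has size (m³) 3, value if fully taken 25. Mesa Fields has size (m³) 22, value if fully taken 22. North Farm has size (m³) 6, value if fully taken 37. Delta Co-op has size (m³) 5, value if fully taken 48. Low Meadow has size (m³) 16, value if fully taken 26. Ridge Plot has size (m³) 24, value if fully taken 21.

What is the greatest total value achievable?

140

Sort by value density: Delta Co-op 48/5≈9.6, Hill Ranch 25/3≈8.33, North Farm 37/6≈6.17, Low Meadow 26/16≈1.62, Mesa Fields 22/22≈1, Ridge Plot 21/24≈0.875.
All 5 m³ of Delta Co-op fit (value 48) — 29 remain.
Hill Ranch: take in full, 3 m³ for value 25 — 26 left.
Take all of North Farm (6 m³, value 37) — 20 m³ left.
Low Meadow: take in full, 16 m³ for value 26 — 4 left.
Fill the last 4 m³ with part of Mesa Fields: 4/22 of it earns 4.
Total value = 140.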